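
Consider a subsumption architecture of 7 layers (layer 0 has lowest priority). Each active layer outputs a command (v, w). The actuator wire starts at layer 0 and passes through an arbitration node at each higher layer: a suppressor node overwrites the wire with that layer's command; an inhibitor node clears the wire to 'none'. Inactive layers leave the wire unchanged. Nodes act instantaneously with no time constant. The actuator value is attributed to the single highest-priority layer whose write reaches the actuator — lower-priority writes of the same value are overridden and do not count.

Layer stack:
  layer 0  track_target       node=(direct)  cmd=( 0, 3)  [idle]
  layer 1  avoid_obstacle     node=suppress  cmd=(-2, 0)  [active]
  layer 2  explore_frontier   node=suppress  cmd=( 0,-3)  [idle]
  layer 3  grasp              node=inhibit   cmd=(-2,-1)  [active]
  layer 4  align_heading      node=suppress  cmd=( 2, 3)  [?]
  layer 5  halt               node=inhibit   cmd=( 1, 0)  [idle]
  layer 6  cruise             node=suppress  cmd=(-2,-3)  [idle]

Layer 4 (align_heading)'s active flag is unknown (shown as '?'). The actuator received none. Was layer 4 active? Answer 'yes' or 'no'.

no

If layer 4 is active=yes:
  actuator would be (2, 3)
If layer 4 is active=no:
  actuator would be none
Observed none, so layer 4 was idle.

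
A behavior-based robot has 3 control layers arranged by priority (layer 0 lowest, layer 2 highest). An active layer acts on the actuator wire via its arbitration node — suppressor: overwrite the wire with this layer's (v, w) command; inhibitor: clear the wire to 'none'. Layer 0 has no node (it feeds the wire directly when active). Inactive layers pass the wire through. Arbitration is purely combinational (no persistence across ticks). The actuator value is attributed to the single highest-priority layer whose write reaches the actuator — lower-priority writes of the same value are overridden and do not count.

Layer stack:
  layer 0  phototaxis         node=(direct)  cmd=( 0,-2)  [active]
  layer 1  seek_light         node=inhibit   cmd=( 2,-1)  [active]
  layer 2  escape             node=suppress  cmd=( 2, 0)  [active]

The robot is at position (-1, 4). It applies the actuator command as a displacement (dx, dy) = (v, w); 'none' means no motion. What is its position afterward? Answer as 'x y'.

layer 0 (phototaxis) active — direct: (0, -2)
layer 1 (seek_light) active — inhibits: none
layer 2 (escape) active — suppresses: (2, 0)
→ actuator (2, 0)
position: (-1, 4) + (2, 0) = (1, 4)

1 4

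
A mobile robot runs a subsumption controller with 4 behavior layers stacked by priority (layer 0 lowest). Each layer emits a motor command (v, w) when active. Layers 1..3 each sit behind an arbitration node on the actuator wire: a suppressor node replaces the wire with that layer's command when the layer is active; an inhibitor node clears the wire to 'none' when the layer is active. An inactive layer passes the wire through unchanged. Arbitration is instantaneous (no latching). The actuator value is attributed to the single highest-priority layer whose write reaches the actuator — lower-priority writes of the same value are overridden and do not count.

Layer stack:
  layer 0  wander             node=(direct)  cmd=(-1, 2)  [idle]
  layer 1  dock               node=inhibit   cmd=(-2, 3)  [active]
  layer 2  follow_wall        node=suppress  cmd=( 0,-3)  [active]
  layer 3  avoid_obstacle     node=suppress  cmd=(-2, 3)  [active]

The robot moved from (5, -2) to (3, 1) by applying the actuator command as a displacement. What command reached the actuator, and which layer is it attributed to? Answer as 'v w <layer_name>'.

displacement = (3, 1) − (5, -2) = (-2, 3)
layer 0 (wander) idle — none
layer 1 (dock) active — inhibits: none
layer 2 (follow_wall) active — suppresses: (0, -3)
layer 3 (avoid_obstacle) active — suppresses: (-2, 3)
→ actuator (-2, 3) — from layer 3 (avoid_obstacle)

-2 3 avoid_obstacle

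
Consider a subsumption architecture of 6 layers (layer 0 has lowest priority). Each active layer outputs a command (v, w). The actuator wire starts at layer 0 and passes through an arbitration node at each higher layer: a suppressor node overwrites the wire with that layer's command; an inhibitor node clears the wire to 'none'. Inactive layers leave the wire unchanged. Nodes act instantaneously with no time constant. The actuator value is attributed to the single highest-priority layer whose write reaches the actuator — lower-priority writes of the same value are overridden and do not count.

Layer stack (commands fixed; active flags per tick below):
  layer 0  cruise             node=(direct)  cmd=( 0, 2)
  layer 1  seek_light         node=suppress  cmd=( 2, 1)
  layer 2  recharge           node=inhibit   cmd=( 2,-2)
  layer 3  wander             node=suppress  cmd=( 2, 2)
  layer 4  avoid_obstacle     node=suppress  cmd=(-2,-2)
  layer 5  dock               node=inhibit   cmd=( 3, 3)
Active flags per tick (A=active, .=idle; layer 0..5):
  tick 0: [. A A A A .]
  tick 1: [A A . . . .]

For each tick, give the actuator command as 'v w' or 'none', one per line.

tick 0:
  layer 0 (cruise) idle — none
  layer 1 (seek_light) active — suppresses: (2, 1)
  layer 2 (recharge) active — inhibits: none
  layer 3 (wander) active — suppresses: (2, 2)
  layer 4 (avoid_obstacle) active — suppresses: (-2, -2)
  layer 5 (dock) idle — unchanged: (-2, -2)
  → actuator (-2, -2)
tick 1:
  layer 0 (cruise) active — direct: (0, 2)
  layer 1 (seek_light) active — suppresses: (2, 1)
  layer 2 (recharge) idle — unchanged: (2, 1)
  layer 3 (wander) idle — unchanged: (2, 1)
  layer 4 (avoid_obstacle) idle — unchanged: (2, 1)
  layer 5 (dock) idle — unchanged: (2, 1)
  → actuator (2, 1)

-2 -2
2 1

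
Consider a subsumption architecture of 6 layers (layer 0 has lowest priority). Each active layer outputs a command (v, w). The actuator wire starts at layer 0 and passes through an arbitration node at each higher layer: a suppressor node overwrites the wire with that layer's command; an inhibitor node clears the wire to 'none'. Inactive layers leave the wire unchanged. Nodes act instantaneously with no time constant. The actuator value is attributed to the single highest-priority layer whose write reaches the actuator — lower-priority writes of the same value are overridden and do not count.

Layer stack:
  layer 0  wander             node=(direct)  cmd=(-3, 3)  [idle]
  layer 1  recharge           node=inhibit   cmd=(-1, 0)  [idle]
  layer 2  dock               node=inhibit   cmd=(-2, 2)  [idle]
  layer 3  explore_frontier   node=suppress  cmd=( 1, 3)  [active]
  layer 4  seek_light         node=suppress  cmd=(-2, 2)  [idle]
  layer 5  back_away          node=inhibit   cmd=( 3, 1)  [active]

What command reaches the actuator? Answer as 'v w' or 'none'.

none

L0 wander: idle → wire = none
L1 recharge: idle → wire stays none
L2 dock: idle → wire stays none
L3 explore_frontier: active, suppressor → wire = (1, 3)
L4 seek_light: idle → wire stays (1, 3)
L5 back_away: active, inhibitor → wire = none
actuator = none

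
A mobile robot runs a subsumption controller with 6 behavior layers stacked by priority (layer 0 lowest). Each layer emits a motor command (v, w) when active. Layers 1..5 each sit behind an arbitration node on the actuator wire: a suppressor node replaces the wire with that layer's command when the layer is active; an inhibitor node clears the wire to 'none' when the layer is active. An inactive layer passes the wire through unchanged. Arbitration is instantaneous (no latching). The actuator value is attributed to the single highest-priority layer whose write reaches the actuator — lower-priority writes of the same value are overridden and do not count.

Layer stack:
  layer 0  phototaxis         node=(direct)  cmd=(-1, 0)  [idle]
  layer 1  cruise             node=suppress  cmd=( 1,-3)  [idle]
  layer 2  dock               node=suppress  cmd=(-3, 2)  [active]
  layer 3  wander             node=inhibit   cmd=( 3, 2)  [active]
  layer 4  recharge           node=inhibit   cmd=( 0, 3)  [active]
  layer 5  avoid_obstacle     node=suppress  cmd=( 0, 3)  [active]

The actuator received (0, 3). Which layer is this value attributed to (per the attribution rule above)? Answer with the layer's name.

layer 0 (phototaxis) idle — none
layer 1 (cruise) idle — unchanged: none
layer 2 (dock) active — suppresses: (-3, 2)
layer 3 (wander) active — inhibits: none
layer 4 (recharge) active — inhibits: none
layer 5 (avoid_obstacle) active — suppresses: (0, 3)
→ actuator (0, 3)
last writer: layer 5 = avoid_obstacle

avoid_obstacle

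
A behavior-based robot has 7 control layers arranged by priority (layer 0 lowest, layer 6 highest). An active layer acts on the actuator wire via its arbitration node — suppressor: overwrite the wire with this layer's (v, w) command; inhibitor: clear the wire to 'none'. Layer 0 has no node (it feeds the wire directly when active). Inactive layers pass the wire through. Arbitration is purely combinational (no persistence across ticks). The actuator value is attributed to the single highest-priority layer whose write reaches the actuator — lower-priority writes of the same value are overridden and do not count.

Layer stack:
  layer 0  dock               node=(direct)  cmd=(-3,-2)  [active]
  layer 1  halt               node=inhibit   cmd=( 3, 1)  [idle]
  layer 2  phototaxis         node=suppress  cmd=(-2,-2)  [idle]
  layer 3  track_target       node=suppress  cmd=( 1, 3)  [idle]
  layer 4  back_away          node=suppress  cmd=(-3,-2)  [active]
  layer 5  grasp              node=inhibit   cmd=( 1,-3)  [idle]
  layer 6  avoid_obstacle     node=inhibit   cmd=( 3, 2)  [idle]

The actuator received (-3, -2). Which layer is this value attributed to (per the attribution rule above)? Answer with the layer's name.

layer 0 (dock) active — direct: (-3, -2)
layer 1 (halt) idle — unchanged: (-3, -2)
layer 2 (phototaxis) idle — unchanged: (-3, -2)
layer 3 (track_target) idle — unchanged: (-3, -2)
layer 4 (back_away) active — suppresses: (-3, -2)
layer 5 (grasp) idle — unchanged: (-3, -2)
layer 6 (avoid_obstacle) idle — unchanged: (-3, -2)
→ actuator (-3, -2)
last writer: layer 4 = back_away

back_away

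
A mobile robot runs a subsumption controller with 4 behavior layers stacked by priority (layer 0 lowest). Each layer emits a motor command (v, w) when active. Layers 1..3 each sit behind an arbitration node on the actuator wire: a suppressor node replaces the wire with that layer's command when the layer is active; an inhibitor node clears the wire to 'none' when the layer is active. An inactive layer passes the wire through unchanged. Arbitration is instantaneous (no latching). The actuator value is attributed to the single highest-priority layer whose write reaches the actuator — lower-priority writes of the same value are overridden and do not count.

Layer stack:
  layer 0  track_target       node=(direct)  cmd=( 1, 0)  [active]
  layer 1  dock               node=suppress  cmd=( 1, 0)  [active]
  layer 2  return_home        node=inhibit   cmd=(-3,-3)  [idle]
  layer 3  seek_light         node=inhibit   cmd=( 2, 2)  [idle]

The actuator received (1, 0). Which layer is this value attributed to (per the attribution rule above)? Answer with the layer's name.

layer 0 (track_target) active — direct: (1, 0)
layer 1 (dock) active — suppresses: (1, 0)
layer 2 (return_home) idle — unchanged: (1, 0)
layer 3 (seek_light) idle — unchanged: (1, 0)
→ actuator (1, 0)
last writer: layer 1 = dock

dock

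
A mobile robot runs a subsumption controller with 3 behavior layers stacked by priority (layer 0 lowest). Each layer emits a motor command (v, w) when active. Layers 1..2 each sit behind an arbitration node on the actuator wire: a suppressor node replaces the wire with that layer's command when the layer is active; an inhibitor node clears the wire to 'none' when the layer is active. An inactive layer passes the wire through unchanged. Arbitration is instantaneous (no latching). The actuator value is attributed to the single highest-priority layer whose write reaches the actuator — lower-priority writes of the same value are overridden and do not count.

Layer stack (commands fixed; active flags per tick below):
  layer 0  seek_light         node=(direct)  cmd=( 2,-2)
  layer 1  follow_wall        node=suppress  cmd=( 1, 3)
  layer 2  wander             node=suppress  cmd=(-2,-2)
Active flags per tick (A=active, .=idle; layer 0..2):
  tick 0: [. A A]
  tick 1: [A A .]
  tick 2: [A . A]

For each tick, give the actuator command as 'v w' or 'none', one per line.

tick 0:
  layer 0 (seek_light) idle — none
  layer 1 (follow_wall) active — suppresses: (1, 3)
  layer 2 (wander) active — suppresses: (-2, -2)
  → actuator (-2, -2)
tick 1:
  layer 0 (seek_light) active — direct: (2, -2)
  layer 1 (follow_wall) active — suppresses: (1, 3)
  layer 2 (wander) idle — unchanged: (1, 3)
  → actuator (1, 3)
tick 2:
  layer 0 (seek_light) active — direct: (2, -2)
  layer 1 (follow_wall) idle — unchanged: (2, -2)
  layer 2 (wander) active — suppresses: (-2, -2)
  → actuator (-2, -2)

-2 -2
1 3
-2 -2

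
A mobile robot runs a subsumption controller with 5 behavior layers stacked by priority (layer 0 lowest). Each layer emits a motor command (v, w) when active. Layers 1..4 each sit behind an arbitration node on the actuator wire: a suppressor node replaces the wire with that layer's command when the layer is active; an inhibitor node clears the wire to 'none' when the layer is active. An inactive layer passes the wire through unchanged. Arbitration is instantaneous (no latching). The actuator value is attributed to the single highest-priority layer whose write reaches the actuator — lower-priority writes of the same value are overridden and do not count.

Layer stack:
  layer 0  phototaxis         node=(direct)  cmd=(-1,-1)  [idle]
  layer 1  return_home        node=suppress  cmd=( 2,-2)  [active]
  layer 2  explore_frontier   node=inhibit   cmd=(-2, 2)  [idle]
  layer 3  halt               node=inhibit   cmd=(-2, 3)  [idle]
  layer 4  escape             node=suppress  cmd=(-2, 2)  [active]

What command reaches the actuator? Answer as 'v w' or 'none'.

[0] phototaxis off; wire := none
[1] return_home on (suppress); wire := (2, -2)
[2] explore_frontier off; pass (2, -2)
[3] halt off; pass (2, -2)
[4] escape on (suppress); wire := (-2, 2)
output (-2, 2)

-2 2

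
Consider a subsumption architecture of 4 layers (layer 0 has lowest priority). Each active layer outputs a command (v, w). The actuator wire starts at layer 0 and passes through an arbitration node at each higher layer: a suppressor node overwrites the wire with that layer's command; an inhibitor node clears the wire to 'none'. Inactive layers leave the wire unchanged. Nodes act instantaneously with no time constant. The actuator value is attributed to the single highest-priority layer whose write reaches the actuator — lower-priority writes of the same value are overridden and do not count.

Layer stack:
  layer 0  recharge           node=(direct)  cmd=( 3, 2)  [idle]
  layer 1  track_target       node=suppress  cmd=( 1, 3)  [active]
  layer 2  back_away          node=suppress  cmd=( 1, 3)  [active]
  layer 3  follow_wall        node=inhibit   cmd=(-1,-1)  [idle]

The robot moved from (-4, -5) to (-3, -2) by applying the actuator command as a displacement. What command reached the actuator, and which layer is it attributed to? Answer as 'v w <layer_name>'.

1 3 back_away

displacement = (-3, -2) − (-4, -5) = (1, 3)
layer 0 (recharge) idle — none
layer 1 (track_target) active — suppresses: (1, 3)
layer 2 (back_away) active — suppresses: (1, 3)
layer 3 (follow_wall) idle — unchanged: (1, 3)
→ actuator (1, 3) — from layer 2 (back_away)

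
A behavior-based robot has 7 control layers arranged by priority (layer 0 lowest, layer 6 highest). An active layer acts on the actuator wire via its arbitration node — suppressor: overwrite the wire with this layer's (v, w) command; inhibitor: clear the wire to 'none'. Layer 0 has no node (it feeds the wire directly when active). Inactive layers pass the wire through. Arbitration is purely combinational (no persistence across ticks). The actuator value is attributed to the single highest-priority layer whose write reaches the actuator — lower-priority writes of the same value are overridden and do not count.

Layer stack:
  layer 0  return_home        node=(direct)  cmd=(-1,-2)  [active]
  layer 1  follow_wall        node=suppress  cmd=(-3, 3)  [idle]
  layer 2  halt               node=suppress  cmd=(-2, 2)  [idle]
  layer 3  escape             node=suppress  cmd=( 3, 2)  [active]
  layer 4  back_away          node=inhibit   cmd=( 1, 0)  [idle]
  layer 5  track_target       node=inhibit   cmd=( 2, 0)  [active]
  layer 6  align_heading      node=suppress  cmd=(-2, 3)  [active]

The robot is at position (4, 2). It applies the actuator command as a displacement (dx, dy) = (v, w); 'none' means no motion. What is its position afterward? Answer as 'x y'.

L0 return_home: active, feeds wire = (-1, -2)
L1 follow_wall: idle → wire stays (-1, -2)
L2 halt: idle → wire stays (-1, -2)
L3 escape: active, suppressor → wire = (3, 2)
L4 back_away: idle → wire stays (3, 2)
L5 track_target: active, inhibitor → wire = none
L6 align_heading: active, suppressor → wire = (-2, 3)
actuator = (-2, 3)
position: (4, 2) + (-2, 3) = (2, 5)

2 5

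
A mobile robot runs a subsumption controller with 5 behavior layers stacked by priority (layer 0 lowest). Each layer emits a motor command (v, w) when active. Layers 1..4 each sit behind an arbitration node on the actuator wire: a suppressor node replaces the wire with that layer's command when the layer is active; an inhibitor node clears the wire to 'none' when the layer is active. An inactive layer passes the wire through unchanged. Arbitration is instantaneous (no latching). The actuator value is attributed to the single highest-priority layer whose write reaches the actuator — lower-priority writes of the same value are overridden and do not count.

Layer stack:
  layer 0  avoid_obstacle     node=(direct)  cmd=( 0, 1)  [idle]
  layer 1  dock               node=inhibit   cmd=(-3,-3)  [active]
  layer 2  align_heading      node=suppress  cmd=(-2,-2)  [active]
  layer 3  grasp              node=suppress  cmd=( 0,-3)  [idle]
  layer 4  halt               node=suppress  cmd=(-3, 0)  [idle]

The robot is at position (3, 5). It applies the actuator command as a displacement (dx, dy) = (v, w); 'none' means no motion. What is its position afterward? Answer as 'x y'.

1 3

layer 0 (avoid_obstacle) idle — none
layer 1 (dock) active — inhibits: none
layer 2 (align_heading) active — suppresses: (-2, -2)
layer 3 (grasp) idle — unchanged: (-2, -2)
layer 4 (halt) idle — unchanged: (-2, -2)
→ actuator (-2, -2)
position: (3, 5) + (-2, -2) = (1, 3)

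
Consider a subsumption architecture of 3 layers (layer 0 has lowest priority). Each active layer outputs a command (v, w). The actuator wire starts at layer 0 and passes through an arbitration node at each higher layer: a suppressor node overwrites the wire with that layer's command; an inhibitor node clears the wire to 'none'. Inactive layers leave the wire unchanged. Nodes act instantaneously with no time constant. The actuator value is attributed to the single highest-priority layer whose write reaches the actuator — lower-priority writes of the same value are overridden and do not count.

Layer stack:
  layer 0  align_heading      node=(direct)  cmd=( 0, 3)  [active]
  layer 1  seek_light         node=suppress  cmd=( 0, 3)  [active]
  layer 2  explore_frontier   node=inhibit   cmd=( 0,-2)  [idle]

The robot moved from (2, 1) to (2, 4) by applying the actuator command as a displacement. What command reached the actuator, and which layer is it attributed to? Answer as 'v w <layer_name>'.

0 3 seek_light

displacement = (2, 4) − (2, 1) = (0, 3)
L0 align_heading: active, feeds wire = (0, 3)
L1 seek_light: active, suppressor → wire = (0, 3)
L2 explore_frontier: idle → wire stays (0, 3)
actuator = (0, 3) — from layer 1 (seek_light)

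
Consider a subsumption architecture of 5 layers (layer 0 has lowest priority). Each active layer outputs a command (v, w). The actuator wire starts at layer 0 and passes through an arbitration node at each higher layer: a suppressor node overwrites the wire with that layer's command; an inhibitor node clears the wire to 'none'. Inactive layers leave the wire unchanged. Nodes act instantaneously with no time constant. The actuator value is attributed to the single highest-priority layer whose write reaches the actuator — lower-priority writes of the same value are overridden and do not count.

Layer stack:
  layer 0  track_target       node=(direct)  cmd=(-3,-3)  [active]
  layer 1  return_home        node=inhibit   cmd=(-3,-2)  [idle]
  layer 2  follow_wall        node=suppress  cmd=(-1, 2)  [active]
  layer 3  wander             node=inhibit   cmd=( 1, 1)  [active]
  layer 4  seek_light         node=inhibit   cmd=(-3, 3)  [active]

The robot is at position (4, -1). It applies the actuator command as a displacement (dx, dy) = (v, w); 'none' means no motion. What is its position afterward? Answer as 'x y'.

L0 track_target: active, feeds wire = (-3, -3)
L1 return_home: idle → wire stays (-3, -3)
L2 follow_wall: active, suppressor → wire = (-1, 2)
L3 wander: active, inhibitor → wire = none
L4 seek_light: active, inhibitor → wire = none
actuator = none
position: (4, -1) + none = (4, -1)

4 -1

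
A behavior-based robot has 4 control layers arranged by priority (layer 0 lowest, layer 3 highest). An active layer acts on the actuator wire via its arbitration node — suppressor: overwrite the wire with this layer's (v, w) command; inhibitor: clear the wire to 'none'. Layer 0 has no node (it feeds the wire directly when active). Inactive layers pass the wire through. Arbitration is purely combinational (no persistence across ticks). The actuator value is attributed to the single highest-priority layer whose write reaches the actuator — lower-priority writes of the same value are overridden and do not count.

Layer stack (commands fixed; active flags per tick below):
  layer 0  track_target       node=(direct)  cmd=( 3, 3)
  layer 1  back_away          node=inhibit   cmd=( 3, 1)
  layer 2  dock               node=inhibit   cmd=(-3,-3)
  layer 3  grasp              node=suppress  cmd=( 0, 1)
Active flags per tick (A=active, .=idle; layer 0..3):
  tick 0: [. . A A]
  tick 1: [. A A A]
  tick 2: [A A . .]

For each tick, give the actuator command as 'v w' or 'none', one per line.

tick 0:
  L0 track_target: idle → wire = none
  L1 back_away: idle → wire stays none
  L2 dock: active, inhibitor → wire = none
  L3 grasp: active, suppressor → wire = (0, 1)
  actuator = (0, 1)
tick 1:
  L0 track_target: idle → wire = none
  L1 back_away: active, inhibitor → wire = none
  L2 dock: active, inhibitor → wire = none
  L3 grasp: active, suppressor → wire = (0, 1)
  actuator = (0, 1)
tick 2:
  L0 track_target: active, feeds wire = (3, 3)
  L1 back_away: active, inhibitor → wire = none
  L2 dock: idle → wire stays none
  L3 grasp: idle → wire stays none
  actuator = none

0 1
0 1
none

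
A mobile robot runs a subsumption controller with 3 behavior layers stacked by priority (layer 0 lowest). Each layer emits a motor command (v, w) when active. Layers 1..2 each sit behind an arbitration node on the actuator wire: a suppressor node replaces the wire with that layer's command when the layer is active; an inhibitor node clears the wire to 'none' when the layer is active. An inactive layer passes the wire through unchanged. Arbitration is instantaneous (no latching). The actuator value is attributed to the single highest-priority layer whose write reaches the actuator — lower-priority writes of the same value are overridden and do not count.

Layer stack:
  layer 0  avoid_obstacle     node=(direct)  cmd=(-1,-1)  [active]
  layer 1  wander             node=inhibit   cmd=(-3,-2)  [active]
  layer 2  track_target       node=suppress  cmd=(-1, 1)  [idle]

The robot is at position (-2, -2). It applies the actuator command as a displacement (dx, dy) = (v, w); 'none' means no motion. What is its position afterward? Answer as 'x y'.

-2 -2

layer 0 (avoid_obstacle) active — direct: (-1, -1)
layer 1 (wander) active — inhibits: none
layer 2 (track_target) idle — unchanged: none
→ actuator none
position: (-2, -2) + none = (-2, -2)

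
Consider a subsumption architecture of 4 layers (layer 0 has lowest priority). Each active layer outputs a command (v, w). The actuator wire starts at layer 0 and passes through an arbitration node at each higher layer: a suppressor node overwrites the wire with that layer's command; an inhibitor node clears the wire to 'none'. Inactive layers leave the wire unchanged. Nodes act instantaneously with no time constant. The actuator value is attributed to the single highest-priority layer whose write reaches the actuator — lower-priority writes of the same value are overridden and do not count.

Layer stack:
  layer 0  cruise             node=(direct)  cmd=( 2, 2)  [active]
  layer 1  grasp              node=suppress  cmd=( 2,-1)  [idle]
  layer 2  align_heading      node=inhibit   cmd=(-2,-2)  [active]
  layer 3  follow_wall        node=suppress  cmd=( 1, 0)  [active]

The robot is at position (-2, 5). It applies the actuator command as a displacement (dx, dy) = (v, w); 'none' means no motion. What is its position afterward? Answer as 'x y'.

layer 0 (cruise) active — direct: (2, 2)
layer 1 (grasp) idle — unchanged: (2, 2)
layer 2 (align_heading) active — inhibits: none
layer 3 (follow_wall) active — suppresses: (1, 0)
→ actuator (1, 0)
position: (-2, 5) + (1, 0) = (-1, 5)

-1 5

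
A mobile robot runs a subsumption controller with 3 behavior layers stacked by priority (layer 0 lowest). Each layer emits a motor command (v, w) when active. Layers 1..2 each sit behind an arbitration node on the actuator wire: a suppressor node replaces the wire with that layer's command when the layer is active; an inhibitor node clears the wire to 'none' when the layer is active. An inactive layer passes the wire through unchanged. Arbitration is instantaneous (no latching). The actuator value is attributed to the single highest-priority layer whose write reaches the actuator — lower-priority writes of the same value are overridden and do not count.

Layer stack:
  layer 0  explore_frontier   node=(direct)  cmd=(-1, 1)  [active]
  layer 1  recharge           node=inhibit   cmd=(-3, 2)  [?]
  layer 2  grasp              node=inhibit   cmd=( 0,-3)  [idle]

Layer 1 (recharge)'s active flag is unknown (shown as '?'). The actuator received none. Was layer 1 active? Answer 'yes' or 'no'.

yes

If layer 1 is active=yes:
  actuator would be none
If layer 1 is active=no:
  actuator would be (-1, 1)
Observed none, so layer 1 was active.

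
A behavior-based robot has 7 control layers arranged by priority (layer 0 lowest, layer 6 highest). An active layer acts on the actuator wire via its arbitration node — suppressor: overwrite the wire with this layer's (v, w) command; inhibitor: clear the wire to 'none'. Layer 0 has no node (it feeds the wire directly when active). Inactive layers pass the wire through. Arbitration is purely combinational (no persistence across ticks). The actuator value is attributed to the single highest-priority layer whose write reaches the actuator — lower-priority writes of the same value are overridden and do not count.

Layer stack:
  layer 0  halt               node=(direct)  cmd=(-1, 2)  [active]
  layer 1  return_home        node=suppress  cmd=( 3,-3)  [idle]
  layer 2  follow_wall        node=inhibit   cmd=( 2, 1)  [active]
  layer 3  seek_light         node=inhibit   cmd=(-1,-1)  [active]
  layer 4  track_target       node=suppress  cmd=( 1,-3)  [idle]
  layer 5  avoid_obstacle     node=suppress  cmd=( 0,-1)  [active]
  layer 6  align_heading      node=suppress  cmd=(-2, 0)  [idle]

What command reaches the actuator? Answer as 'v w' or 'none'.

0 -1

layer 0 (halt) active — direct: (-1, 2)
layer 1 (return_home) idle — unchanged: (-1, 2)
layer 2 (follow_wall) active — inhibits: none
layer 3 (seek_light) active — inhibits: none
layer 4 (track_target) idle — unchanged: none
layer 5 (avoid_obstacle) active — suppresses: (0, -1)
layer 6 (align_heading) idle — unchanged: (0, -1)
→ actuator (0, -1)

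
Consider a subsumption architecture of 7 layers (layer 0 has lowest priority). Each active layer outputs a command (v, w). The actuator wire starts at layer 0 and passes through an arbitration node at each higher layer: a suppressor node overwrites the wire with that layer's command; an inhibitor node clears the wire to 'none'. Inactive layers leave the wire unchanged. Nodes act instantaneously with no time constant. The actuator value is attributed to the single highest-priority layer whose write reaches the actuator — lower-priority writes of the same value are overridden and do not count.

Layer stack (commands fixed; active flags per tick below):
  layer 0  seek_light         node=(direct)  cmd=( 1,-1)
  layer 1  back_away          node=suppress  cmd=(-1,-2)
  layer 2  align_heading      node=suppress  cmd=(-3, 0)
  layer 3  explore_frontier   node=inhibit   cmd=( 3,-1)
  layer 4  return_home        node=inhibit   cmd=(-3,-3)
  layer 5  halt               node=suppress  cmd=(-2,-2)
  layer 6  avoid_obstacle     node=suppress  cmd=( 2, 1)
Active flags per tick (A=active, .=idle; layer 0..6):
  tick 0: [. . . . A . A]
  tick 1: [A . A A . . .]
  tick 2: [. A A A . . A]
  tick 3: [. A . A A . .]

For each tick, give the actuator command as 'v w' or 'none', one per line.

2 1
none
2 1
none

tick 0:
  [0] seek_light off; wire := none
  [1] back_away off; pass none
  [2] align_heading off; pass none
  [3] explore_frontier off; pass none
  [4] return_home on (inhibit); wire := none
  [5] halt off; pass none
  [6] avoid_obstacle on (suppress); wire := (2, 1)
  output (2, 1)
tick 1:
  [0] seek_light on; wire := (1, -1)
  [1] back_away off; pass (1, -1)
  [2] align_heading on (suppress); wire := (-3, 0)
  [3] explore_frontier on (inhibit); wire := none
  [4] return_home off; pass none
  [5] halt off; pass none
  [6] avoid_obstacle off; pass none
  output none
tick 2:
  [0] seek_light off; wire := none
  [1] back_away on (suppress); wire := (-1, -2)
  [2] align_heading on (suppress); wire := (-3, 0)
  [3] explore_frontier on (inhibit); wire := none
  [4] return_home off; pass none
  [5] halt off; pass none
  [6] avoid_obstacle on (suppress); wire := (2, 1)
  output (2, 1)
tick 3:
  [0] seek_light off; wire := none
  [1] back_away on (suppress); wire := (-1, -2)
  [2] align_heading off; pass (-1, -2)
  [3] explore_frontier on (inhibit); wire := none
  [4] return_home on (inhibit); wire := none
  [5] halt off; pass none
  [6] avoid_obstacle off; pass none
  output none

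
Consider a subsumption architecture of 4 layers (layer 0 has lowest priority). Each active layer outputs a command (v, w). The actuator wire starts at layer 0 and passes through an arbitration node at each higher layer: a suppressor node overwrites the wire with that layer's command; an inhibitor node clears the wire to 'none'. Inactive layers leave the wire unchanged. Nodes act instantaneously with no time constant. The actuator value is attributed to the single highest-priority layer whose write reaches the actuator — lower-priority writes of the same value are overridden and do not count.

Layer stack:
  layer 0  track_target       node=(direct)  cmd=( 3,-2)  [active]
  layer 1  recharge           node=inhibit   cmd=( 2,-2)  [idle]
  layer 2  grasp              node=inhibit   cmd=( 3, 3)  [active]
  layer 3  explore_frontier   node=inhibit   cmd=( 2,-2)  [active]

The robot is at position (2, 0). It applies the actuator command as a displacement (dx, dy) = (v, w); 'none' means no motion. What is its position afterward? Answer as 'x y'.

[0] track_target on; wire := (3, -2)
[1] recharge off; pass (3, -2)
[2] grasp on (inhibit); wire := none
[3] explore_frontier on (inhibit); wire := none
output none
position: (2, 0) + none = (2, 0)

2 0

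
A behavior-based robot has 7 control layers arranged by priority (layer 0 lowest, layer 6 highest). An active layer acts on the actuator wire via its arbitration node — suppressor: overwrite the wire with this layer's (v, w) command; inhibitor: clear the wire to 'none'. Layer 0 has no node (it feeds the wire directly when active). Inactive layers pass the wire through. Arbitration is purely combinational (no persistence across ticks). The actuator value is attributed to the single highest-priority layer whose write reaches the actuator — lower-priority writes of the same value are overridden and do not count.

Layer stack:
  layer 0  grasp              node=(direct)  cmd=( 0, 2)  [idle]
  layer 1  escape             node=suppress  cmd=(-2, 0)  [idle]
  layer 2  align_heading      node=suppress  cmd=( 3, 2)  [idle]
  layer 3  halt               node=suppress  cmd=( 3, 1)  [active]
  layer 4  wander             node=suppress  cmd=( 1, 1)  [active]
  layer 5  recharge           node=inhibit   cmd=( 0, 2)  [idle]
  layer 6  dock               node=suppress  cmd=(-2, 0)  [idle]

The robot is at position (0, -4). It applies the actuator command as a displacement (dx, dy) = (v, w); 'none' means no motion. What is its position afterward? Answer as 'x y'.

1 -3

L0 grasp: idle → wire = none
L1 escape: idle → wire stays none
L2 align_heading: idle → wire stays none
L3 halt: active, suppressor → wire = (3, 1)
L4 wander: active, suppressor → wire = (1, 1)
L5 recharge: idle → wire stays (1, 1)
L6 dock: idle → wire stays (1, 1)
actuator = (1, 1)
position: (0, -4) + (1, 1) = (1, -3)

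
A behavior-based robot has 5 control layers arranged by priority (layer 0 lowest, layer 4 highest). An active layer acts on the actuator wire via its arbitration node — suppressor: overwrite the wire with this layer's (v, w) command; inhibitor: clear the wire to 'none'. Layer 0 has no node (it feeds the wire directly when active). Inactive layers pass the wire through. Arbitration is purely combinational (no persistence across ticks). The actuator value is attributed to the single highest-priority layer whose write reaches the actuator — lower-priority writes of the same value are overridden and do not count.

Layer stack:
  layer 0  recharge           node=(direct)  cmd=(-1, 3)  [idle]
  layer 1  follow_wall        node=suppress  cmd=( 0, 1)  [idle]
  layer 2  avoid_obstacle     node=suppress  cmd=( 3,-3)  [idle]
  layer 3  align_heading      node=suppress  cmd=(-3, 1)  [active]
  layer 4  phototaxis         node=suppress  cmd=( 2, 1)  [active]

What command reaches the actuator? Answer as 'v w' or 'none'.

2 1

[0] recharge off; wire := none
[1] follow_wall off; pass none
[2] avoid_obstacle off; pass none
[3] align_heading on (suppress); wire := (-3, 1)
[4] phototaxis on (suppress); wire := (2, 1)
output (2, 1)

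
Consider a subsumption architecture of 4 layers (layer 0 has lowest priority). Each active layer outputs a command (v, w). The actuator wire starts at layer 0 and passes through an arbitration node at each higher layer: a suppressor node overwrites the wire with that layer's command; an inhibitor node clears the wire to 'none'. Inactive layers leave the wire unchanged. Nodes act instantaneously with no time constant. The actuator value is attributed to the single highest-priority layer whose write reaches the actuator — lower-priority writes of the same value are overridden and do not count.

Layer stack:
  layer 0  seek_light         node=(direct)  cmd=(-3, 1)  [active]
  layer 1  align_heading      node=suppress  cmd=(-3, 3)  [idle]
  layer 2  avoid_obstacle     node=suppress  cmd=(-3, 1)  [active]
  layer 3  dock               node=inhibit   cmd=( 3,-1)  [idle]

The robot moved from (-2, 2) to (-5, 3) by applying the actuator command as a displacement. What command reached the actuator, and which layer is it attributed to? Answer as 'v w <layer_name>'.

-3 1 avoid_obstacle

displacement = (-5, 3) − (-2, 2) = (-3, 1)
L0 seek_light: active, feeds wire = (-3, 1)
L1 align_heading: idle → wire stays (-3, 1)
L2 avoid_obstacle: active, suppressor → wire = (-3, 1)
L3 dock: idle → wire stays (-3, 1)
actuator = (-3, 1) — from layer 2 (avoid_obstacle)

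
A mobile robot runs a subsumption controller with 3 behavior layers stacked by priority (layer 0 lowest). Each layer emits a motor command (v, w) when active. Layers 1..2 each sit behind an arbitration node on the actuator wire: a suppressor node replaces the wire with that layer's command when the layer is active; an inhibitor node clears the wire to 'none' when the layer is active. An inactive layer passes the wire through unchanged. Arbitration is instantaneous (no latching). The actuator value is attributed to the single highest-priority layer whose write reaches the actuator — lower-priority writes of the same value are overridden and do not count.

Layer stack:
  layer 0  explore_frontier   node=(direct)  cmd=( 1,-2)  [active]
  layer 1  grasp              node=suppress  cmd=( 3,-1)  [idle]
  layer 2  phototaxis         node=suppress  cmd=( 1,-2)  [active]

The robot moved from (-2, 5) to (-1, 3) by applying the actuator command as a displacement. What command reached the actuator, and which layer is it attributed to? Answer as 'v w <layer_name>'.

displacement = (-1, 3) − (-2, 5) = (1, -2)
[0] explore_frontier on; wire := (1, -2)
[1] grasp off; pass (1, -2)
[2] phototaxis on (suppress); wire := (1, -2)
output (1, -2) — from layer 2 (phototaxis)

1 -2 phototaxis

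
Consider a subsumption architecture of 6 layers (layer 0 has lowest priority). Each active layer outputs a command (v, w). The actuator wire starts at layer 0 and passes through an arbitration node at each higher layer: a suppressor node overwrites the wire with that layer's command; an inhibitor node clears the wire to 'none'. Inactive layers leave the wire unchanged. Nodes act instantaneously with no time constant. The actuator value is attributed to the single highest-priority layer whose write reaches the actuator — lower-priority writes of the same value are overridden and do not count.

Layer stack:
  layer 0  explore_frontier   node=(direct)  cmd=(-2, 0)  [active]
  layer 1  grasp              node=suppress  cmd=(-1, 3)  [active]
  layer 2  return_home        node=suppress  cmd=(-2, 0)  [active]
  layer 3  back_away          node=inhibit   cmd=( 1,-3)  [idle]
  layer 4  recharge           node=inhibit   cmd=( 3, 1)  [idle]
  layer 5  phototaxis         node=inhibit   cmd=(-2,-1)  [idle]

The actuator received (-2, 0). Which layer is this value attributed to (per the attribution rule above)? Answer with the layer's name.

return_home

L0 explore_frontier: active, feeds wire = (-2, 0)
L1 grasp: active, suppressor → wire = (-1, 3)
L2 return_home: active, suppressor → wire = (-2, 0)
L3 back_away: idle → wire stays (-2, 0)
L4 recharge: idle → wire stays (-2, 0)
L5 phototaxis: idle → wire stays (-2, 0)
actuator = (-2, 0)
last writer: layer 2 = return_home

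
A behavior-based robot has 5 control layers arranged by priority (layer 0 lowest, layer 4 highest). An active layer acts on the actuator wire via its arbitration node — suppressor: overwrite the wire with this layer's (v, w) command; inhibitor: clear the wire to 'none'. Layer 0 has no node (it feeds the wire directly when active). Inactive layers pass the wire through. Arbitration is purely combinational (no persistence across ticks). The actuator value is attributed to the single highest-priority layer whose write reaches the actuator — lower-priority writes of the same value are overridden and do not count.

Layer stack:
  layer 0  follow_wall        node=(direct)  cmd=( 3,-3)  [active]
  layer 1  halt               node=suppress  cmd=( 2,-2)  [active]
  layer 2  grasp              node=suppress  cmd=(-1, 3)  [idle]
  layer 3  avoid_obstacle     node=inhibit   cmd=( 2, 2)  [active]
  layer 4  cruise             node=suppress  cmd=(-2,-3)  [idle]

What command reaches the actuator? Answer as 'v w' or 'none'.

L0 follow_wall: active, feeds wire = (3, -3)
L1 halt: active, suppressor → wire = (2, -2)
L2 grasp: idle → wire stays (2, -2)
L3 avoid_obstacle: active, inhibitor → wire = none
L4 cruise: idle → wire stays none
actuator = none

none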